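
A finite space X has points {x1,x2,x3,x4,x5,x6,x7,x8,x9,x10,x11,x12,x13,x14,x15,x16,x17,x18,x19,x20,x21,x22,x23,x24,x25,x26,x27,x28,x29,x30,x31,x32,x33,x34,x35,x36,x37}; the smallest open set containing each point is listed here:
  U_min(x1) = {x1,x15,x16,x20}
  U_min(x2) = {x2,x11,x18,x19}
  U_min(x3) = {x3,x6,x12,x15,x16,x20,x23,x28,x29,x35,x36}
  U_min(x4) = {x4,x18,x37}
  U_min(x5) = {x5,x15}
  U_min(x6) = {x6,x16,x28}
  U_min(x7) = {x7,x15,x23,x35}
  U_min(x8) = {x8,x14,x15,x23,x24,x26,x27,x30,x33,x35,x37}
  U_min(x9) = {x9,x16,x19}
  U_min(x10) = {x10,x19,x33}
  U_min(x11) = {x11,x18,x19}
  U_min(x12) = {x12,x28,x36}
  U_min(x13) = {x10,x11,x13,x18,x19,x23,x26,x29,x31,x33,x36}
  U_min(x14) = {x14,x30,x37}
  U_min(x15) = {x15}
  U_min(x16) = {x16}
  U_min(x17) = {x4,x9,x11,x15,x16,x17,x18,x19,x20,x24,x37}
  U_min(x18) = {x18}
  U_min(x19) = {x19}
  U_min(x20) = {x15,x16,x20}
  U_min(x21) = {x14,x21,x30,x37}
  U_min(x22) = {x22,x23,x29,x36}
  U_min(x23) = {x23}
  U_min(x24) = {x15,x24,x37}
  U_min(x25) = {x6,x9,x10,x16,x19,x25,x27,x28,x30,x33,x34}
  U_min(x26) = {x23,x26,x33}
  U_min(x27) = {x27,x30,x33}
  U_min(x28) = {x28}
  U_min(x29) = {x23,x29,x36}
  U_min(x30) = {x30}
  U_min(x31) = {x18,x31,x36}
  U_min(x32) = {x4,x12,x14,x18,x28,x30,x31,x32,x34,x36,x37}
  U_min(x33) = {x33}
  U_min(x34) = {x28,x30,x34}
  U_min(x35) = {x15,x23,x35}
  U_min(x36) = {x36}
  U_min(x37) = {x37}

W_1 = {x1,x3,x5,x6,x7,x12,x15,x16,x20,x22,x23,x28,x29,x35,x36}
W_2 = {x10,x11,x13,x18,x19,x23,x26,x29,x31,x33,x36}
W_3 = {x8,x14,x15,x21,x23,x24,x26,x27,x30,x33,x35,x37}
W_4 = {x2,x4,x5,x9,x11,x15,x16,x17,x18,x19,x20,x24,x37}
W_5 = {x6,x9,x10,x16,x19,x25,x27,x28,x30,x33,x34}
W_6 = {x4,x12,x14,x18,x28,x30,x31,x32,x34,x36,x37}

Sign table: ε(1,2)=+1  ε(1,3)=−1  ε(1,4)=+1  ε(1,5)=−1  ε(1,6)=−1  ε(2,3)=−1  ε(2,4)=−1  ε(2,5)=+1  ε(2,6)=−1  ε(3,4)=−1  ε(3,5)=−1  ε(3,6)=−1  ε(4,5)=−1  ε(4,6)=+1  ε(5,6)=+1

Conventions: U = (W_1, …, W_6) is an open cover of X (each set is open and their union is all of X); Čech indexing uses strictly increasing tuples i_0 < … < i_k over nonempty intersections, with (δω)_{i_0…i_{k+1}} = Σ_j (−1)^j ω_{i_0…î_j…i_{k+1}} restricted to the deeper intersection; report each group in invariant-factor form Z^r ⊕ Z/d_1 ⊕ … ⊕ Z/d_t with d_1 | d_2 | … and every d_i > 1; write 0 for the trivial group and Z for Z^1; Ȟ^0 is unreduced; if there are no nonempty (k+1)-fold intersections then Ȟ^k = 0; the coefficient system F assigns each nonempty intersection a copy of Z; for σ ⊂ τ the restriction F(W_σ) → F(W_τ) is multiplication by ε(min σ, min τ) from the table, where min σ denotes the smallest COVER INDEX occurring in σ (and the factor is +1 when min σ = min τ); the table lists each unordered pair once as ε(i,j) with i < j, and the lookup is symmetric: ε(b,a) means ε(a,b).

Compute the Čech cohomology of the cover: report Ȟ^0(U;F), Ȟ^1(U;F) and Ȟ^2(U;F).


Ȟ^0 = 0, Ȟ^1 = Z/2, Ȟ^2 = Z

nonempty intersections:
  W12={x23,x29,x36} W13={x15,x23,x35} W14={x5,x15,x16,x20} W15={x6,x16,x28} W16={x12,x28,x36} W23={x23,x26,x33} W24={x11,x18,x19} W25={x10,x19,x33} W26={x18,x31,x36} W34={x15,x24,x37} W35={x27,x30,x33} W36={x14,x30,x37} W45={x9,x16,x19} W46={x4,x18,x37} W56={x28,x30,x34}
  W123={x23} W126={x36} W134={x15} W145={x16} W156={x28} W235={x33} W245={x19} W246={x18} W346={x37} W356={x30}
C dims 6,15,10; δ0: rk 6, SNF 1^5·2; δ1: rk 9, SNF 1^9
Ȟ^0: (6−6)−0=0 ⇒ 0
Ȟ^1: (15−9)−6=0 plus torsion [2] ⇒ Z/2
Ȟ^2: (10−0)−9=1 ⇒ Z


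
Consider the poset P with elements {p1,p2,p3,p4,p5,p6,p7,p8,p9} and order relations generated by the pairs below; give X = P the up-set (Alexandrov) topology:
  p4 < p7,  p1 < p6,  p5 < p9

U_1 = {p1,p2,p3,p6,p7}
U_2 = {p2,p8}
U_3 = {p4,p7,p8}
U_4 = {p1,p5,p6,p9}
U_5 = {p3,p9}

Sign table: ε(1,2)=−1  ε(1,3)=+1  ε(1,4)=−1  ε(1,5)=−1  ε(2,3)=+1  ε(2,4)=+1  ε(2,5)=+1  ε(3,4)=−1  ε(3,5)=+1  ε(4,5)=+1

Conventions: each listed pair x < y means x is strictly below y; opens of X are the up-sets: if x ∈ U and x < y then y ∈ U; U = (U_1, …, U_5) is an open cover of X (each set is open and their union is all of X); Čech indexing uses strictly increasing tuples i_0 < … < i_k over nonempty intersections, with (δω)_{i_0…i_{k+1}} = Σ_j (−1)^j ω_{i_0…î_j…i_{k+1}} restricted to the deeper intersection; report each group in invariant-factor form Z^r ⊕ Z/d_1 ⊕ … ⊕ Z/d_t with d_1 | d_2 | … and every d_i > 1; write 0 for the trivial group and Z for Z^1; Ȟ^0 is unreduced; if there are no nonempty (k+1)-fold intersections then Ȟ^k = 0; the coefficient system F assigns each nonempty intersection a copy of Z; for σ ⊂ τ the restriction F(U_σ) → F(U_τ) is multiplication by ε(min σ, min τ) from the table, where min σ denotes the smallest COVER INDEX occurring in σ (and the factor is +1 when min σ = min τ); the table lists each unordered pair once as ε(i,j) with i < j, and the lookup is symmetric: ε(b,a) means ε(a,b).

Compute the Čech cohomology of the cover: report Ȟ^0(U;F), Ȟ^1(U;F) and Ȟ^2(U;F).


cover nerve:
  U12={p2} U13={p7} U14={p1,p6} U15={p3} U23={p8} U45={p9}
C dims 5,6; δ0: rk 5, SNF 1^4·2
Ȟ^0: (5−5)−0=0 ⇒ 0
Ȟ^1: (6−0)−5=1 plus torsion [2] ⇒ Z ⊕ Z/2
Ȟ^2: (0−0)−0=0 ⇒ 0

Ȟ^0(U;F) ≅ 0,  Ȟ^1(U;F) ≅ Z ⊕ Z/2,  Ȟ^2(U;F) ≅ 0


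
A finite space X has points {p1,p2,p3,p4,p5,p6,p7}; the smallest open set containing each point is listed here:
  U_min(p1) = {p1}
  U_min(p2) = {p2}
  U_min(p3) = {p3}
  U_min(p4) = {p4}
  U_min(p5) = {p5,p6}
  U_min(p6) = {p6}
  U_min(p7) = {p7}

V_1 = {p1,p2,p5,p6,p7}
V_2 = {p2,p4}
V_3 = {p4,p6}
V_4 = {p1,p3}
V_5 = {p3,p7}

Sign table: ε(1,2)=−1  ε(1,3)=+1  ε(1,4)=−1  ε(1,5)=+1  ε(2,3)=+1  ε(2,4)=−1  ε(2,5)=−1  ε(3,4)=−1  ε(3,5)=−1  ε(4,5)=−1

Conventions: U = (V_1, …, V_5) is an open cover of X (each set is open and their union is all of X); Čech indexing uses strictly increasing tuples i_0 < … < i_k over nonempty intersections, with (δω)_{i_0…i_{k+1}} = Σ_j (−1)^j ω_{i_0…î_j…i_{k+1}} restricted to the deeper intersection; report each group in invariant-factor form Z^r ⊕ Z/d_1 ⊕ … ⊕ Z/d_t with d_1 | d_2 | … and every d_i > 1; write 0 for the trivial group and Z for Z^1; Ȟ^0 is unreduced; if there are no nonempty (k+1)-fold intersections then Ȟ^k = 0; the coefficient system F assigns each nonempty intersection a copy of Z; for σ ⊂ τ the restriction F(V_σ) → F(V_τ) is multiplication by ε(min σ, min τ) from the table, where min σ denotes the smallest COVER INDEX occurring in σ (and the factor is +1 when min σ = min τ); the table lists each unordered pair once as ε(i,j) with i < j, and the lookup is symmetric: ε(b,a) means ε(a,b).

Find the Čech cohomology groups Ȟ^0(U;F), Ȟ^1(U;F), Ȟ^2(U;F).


nerve of the cover:
  V12={p2} V13={p6} V14={p1} V15={p7} V23={p4} V45={p3}
C dims 5,6; δ0: rk 5, SNF 1^4·2
Ȟ^0 = (5 − 5) − 0 = 0, so Ȟ^0 ≅ 0
Ȟ^1 = (6 − 0) − 5 = 1 plus torsion [2], so Ȟ^1 ≅ Z ⊕ Z/2
Ȟ^2 = (0 − 0) − 0 = 0, so Ȟ^2 ≅ 0

Ȟ^0(U;F) ≅ 0; Ȟ^1(U;F) ≅ Z ⊕ Z/2; Ȟ^2(U;F) ≅ 0


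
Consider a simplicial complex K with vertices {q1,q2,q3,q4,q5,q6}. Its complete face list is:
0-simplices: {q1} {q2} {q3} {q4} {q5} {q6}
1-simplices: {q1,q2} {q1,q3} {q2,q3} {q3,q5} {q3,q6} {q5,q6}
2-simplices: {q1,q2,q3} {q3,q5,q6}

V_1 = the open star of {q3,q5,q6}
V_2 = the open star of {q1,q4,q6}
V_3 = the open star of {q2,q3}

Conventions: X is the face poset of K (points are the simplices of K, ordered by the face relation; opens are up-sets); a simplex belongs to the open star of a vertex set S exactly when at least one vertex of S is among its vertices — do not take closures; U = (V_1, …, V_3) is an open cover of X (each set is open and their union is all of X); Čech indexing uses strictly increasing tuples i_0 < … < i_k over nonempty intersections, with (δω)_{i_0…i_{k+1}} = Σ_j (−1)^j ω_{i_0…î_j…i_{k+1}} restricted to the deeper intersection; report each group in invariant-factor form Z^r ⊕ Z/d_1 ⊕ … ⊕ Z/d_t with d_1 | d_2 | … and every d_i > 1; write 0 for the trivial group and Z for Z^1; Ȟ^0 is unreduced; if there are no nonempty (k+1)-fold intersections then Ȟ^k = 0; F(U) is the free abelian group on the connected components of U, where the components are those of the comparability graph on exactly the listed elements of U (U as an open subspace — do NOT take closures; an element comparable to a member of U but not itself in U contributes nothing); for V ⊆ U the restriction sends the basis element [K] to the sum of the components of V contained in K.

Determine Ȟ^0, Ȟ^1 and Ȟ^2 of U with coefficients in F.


nonempty intersections:
  V1={{q3},{q5},{q6},{q1,q3},{q2,q3},{q3,q5},{q3,q6},{q5,q6},{q1,q2,q3},{q3,q5,q6}} V2={{q1},{q4},{q6},{q1,q2},{q1,q3},{q3,q6},{q5,q6},{q1,q2,q3},{q3,q5,q6}} V3={{q2},{q3},{q1,q2},{q1,q3},{q2,q3},{q3,q5},{q3,q6},{q1,q2,q3},{q3,q5,q6}}
  V12={{q6},{q1,q3},{q3,q6},{q5,q6},{q1,q2,q3},{q3,q5,q6}} V13={{q3},{q1,q3},{q2,q3},{q3,q5},{q3,q6},{q1,q2,q3},{q3,q5,q6}} V23={{q1,q2},{q1,q3},{q3,q6},{q1,q2,q3},{q3,q5,q6}}
  V123={{q1,q3},{q3,q6},{q1,q2,q3},{q3,q5,q6}}
components per intersection:
  V1: {{q3},{q5},{q6},{q1,q3},{q2,q3},{q3,q5},{q3,q6},{q5,q6},{q1,q2,q3},{q3,q5,q6}}
  V2: {{q1},{q1,q2},{q1,q3},{q1,q2,q3}} {{q4}} {{q6},{q3,q6},{q5,q6},{q3,q5,q6}}
  V3: {{q2},{q3},{q1,q2},{q1,q3},{q2,q3},{q3,q5},{q3,q6},{q1,q2,q3},{q3,q5,q6}}
  V12: {{q6},{q3,q6},{q5,q6},{q3,q5,q6}} {{q1,q3},{q1,q2,q3}}
  V13: {{q3},{q1,q3},{q2,q3},{q3,q5},{q3,q6},{q1,q2,q3},{q3,q5,q6}}
  V23: {{q1,q2},{q1,q3},{q1,q2,q3}} {{q3,q6},{q3,q5,q6}}
  V123: {{q1,q3},{q1,q2,q3}} {{q3,q6},{q3,q5,q6}}
C dims 5,5,2; δ0: rk 3, SNF 1^3; δ1: rk 2, SNF 1^2
Ȟ^0: (5−3)−0=2 ⇒ Z^2
Ȟ^1: (5−2)−3=0 ⇒ 0
Ȟ^2: (2−0)−2=0 ⇒ 0

Ȟ^0 ≅ Z^2,  Ȟ^1 ≅ 0,  Ȟ^2 ≅ 0


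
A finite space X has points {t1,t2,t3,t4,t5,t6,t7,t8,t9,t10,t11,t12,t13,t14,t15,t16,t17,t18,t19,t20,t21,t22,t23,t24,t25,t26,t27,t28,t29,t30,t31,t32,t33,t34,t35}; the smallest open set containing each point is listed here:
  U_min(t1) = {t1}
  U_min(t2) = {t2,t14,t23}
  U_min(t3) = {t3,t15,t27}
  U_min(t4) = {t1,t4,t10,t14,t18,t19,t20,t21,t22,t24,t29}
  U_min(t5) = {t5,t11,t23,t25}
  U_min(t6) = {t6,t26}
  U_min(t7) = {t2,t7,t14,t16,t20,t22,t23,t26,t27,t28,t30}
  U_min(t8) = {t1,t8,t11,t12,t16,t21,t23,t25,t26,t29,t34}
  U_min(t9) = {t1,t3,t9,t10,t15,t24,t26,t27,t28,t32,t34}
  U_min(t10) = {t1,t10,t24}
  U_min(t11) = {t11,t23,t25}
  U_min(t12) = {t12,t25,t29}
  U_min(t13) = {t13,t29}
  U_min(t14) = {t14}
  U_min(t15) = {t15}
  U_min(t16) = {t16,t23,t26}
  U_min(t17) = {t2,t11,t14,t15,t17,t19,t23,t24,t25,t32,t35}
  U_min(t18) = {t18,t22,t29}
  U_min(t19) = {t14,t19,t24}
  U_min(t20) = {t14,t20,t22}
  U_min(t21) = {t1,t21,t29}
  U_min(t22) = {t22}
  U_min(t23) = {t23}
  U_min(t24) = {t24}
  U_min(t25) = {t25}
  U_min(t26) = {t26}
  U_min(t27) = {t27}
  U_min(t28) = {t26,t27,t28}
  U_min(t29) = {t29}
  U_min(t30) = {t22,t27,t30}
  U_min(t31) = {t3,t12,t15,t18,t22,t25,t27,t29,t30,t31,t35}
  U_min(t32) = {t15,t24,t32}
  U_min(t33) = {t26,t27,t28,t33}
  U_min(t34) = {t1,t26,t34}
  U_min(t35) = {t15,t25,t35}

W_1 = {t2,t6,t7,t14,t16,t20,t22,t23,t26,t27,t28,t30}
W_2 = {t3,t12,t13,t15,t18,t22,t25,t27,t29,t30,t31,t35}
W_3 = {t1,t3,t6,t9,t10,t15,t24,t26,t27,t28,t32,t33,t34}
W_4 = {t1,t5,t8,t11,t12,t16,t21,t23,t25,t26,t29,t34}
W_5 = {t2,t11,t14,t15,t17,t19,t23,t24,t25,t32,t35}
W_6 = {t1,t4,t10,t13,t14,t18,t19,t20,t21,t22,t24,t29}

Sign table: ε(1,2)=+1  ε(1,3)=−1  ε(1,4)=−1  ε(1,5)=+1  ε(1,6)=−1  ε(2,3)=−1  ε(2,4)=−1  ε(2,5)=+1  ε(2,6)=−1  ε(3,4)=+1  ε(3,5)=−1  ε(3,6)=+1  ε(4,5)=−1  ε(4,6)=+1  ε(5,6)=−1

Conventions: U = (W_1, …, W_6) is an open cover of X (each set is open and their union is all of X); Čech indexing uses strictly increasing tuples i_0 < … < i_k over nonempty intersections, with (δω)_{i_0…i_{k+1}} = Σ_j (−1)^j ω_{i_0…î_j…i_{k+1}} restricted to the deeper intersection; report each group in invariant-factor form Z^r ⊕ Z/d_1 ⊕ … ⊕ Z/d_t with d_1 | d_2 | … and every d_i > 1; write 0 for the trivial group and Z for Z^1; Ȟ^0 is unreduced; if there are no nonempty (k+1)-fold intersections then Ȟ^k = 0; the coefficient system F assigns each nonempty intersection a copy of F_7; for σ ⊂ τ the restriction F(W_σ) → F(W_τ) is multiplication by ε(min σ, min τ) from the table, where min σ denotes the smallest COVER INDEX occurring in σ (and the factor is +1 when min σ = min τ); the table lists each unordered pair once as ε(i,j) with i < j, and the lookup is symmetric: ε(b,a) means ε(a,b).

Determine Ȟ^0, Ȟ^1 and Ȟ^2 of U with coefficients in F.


Ȟ^0 = Z/7,  Ȟ^1 = 0,  Ȟ^2 = 0

nonempty overlaps:
  W12={t22,t27,t30} W13={t6,t26,t27,t28} W14={t16,t23,t26} W15={t2,t14,t23} W16={t14,t20,t22} W23={t3,t15,t27} W24={t12,t25,t29} W25={t15,t25,t35} W26={t13,t18,t22,t29} W34={t1,t26,t34} W35={t15,t24,t32} W36={t1,t10,t24} W45={t11,t23,t25} W46={t1,t21,t29} W56={t14,t19,t24}
  W123={t27} W126={t22} W134={t26} W145={t23} W156={t14} W235={t15} W245={t25} W246={t29} W346={t1} W356={t24}
C dims 6,15,10; δ0: rk_F7 5; δ1: rk_F7 10
degree 0: 6−5−0 = 1 → Ȟ^0 ≅ Z/7
degree 1: 15−10−5 = 0 → Ȟ^1 ≅ 0
degree 2: 10−0−10 = 0 → Ȟ^2 ≅ 0


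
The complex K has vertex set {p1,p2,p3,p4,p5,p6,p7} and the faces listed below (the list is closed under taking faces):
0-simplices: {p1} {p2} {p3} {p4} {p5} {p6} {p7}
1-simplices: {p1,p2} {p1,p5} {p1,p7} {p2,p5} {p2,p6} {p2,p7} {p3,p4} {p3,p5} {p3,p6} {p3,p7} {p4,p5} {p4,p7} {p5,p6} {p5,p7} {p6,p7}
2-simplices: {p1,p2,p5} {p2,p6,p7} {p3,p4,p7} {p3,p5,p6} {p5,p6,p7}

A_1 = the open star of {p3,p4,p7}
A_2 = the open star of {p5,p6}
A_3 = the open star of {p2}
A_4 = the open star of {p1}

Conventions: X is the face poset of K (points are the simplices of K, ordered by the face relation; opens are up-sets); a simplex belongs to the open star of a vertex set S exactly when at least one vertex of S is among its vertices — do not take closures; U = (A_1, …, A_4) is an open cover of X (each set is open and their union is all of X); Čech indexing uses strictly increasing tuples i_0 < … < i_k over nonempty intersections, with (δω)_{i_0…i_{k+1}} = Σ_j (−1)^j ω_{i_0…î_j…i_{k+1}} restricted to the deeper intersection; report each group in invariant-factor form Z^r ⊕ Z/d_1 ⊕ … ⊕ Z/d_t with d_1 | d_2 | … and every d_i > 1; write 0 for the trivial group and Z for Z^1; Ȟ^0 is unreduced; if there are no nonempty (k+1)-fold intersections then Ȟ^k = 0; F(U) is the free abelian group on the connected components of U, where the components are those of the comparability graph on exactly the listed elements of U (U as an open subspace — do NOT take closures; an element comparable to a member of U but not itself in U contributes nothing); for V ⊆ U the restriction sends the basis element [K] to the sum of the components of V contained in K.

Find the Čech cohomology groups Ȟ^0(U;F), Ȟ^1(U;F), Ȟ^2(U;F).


Ȟ^0 = Z, Ȟ^1 = Z^4, Ȟ^2 = 0

nerve simplices:
  A1={{p3},{p4},{p7},{p1,p7},{p2,p7},{p3,p4},{p3,p5},{p3,p6},{p3,p7},{p4,p5},{p4,p7},{p5,p7},{p6,p7},{p2,p6,p7},{p3,p4,p7},{p3,p5,p6},{p5,p6,p7}} A2={{p5},{p6},{p1,p5},{p2,p5},{p2,p6},{p3,p5},{p3,p6},{p4,p5},{p5,p6},{p5,p7},{p6,p7},{p1,p2,p5},{p2,p6,p7},{p3,p5,p6},{p5,p6,p7}} A3={{p2},{p1,p2},{p2,p5},{p2,p6},{p2,p7},{p1,p2,p5},{p2,p6,p7}} A4={{p1},{p1,p2},{p1,p5},{p1,p7},{p1,p2,p5}}
  A12={{p3,p5},{p3,p6},{p4,p5},{p5,p7},{p6,p7},{p2,p6,p7},{p3,p5,p6},{p5,p6,p7}} A13={{p2,p7},{p2,p6,p7}} A14={{p1,p7}} A23={{p2,p5},{p2,p6},{p1,p2,p5},{p2,p6,p7}} A24={{p1,p5},{p1,p2,p5}} A34={{p1,p2},{p1,p2,p5}}
  A123={{p2,p6,p7}} A234={{p1,p2,p5}}
components per intersection:
  A1: {{p3},{p4},{p7},{p1,p7},{p2,p7},{p3,p4},{p3,p5},{p3,p6},{p3,p7},{p4,p5},{p4,p7},{p5,p7},{p6,p7},{p2,p6,p7},{p3,p4,p7},{p3,p5,p6},{p5,p6,p7}}
  A2: {{p5},{p6},{p1,p5},{p2,p5},{p2,p6},{p3,p5},{p3,p6},{p4,p5},{p5,p6},{p5,p7},{p6,p7},{p1,p2,p5},{p2,p6,p7},{p3,p5,p6},{p5,p6,p7}}
  A3: {{p2},{p1,p2},{p2,p5},{p2,p6},{p2,p7},{p1,p2,p5},{p2,p6,p7}}
  A4: {{p1},{p1,p2},{p1,p5},{p1,p7},{p1,p2,p5}}
  A12: {{p3,p5},{p3,p6},{p3,p5,p6}} {{p4,p5}} {{p5,p7},{p6,p7},{p2,p6,p7},{p5,p6,p7}}
  A13: {{p2,p7},{p2,p6,p7}}
  A14: {{p1,p7}}
  A23: {{p2,p5},{p1,p2,p5}} {{p2,p6},{p2,p6,p7}}
  A24: {{p1,p5},{p1,p2,p5}}
  A34: {{p1,p2},{p1,p2,p5}}
  A123: {{p2,p6,p7}}
  A234: {{p1,p2,p5}}
C dims 4,9,2; δ0: rk 3, SNF 1^3; δ1: rk 2, SNF 1^2
degree 0: 4−3−0 = 1 → Ȟ^0 ≅ Z
degree 1: 9−2−3 = 4 → Ȟ^1 ≅ Z^4
degree 2: 2−0−2 = 0 → Ȟ^2 ≅ 0


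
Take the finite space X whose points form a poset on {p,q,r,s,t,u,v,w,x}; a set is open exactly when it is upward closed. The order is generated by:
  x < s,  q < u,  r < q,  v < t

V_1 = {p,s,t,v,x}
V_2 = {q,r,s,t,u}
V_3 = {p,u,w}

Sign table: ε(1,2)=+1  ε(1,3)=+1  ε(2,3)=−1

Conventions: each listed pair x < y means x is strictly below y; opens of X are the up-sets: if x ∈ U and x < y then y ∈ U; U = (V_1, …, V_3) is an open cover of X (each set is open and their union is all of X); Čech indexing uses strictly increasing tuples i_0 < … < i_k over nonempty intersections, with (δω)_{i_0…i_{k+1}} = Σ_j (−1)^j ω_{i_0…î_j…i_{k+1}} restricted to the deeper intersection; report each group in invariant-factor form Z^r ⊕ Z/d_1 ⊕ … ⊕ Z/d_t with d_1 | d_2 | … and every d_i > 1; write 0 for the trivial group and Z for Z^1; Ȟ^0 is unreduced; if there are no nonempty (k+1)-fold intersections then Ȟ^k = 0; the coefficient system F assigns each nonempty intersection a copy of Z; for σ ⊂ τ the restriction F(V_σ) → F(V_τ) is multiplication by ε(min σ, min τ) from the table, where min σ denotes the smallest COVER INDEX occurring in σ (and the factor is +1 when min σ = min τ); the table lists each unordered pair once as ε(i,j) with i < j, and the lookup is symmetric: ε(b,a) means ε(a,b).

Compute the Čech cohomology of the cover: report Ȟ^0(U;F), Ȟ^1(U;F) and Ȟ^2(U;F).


nonempty intersections:
  V12={s,t} V13={p} V23={u}
C dims 3,3; δ0: rk 3, SNF 1^2·2
Ȟ^0: (3−3)−0=0 ⇒ 0
Ȟ^1: (3−0)−3=0 plus torsion [2] ⇒ Z/2
Ȟ^2: (0−0)−0=0 ⇒ 0

Ȟ^0 = 0, Ȟ^1 = Z/2 and Ȟ^2 = 0


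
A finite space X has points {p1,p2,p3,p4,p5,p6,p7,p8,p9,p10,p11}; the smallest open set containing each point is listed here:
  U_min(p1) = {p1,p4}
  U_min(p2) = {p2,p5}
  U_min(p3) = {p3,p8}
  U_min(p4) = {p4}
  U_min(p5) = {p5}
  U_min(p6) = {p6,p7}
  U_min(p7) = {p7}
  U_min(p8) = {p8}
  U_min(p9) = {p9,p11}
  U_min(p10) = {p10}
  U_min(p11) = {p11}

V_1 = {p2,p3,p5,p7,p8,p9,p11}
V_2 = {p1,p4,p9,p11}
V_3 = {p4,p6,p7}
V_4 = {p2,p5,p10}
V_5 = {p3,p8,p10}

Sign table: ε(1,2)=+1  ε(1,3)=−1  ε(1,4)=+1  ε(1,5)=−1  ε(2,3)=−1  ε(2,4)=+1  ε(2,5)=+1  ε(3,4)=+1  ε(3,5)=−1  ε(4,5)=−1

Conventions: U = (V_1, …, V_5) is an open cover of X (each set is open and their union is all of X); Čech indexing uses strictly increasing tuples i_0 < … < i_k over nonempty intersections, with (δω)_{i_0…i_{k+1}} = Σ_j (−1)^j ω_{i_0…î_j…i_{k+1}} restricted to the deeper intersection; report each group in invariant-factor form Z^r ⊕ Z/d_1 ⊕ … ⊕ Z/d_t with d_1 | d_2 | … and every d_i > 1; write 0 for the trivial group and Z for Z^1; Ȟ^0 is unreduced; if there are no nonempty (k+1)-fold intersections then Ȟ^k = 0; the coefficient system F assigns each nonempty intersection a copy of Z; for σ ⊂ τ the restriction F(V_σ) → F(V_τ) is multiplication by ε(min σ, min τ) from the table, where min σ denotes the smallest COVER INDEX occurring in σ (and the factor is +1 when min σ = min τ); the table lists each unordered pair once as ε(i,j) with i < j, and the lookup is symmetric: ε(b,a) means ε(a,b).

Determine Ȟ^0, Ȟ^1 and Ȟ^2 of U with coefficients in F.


nonempty overlaps:
  V12={p9,p11} V13={p7} V14={p2,p5} V15={p3,p8} V23={p4} V45={p10}
C dims 5,6; δ0: rk 4, SNF 1^4
degree 0: 5−4−0 = 1 → Ȟ^0 ≅ Z
degree 1: 6−0−4 = 2 → Ȟ^1 ≅ Z^2
degree 2: 0−0−0 = 0 → Ȟ^2 ≅ 0

Ȟ^0(U;F) ≅ Z, Ȟ^1(U;F) ≅ Z^2, Ȟ^2(U;F) ≅ 0


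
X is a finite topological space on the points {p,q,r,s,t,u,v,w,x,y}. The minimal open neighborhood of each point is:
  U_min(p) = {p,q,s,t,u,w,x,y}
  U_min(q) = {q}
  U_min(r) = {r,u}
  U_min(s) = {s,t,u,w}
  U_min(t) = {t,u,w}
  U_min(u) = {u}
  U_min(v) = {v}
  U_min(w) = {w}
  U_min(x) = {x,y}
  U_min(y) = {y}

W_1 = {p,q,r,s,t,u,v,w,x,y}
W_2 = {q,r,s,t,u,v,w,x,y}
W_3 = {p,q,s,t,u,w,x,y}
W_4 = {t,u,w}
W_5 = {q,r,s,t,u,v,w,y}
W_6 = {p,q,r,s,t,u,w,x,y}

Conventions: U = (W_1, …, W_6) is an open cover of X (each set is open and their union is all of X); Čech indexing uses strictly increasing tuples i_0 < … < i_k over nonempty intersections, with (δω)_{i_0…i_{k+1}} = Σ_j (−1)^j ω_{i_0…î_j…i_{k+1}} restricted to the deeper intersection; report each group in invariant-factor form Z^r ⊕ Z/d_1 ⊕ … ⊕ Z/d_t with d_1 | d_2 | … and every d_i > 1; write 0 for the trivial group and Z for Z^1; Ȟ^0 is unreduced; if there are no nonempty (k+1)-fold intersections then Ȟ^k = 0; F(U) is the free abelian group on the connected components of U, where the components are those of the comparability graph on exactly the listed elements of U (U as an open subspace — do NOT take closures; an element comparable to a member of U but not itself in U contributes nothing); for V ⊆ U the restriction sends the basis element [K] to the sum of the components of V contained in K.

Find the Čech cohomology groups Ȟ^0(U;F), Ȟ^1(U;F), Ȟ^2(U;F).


Ȟ^0 = Z^2, Ȟ^1 = 0 and Ȟ^2 = 0

intersection data:
  W12={q,r,s,t,u,v,w,x,y} W13={p,q,s,t,u,w,x,y} W14={t,u,w} W15={q,r,s,t,u,v,w,y} W16={p,q,r,s,t,u,w,x,y} W23={q,s,t,u,w,x,y} W24={t,u,w} W25={q,r,s,t,u,v,w,y} W26={q,r,s,t,u,w,x,y} W34={t,u,w} W35={q,s,t,u,w,y} W36={p,q,s,t,u,w,x,y} W45={t,u,w} W46={t,u,w} W56={q,r,s,t,u,w,y}
  W123={q,s,t,u,w,x,y} W124={t,u,w} W125={q,r,s,t,u,v,w,y} W126={q,r,s,t,u,w,x,y} W134={t,u,w} W135={q,s,t,u,w,y} W136={p,q,s,t,u,w,x,y} W145={t,u,w} W146={t,u,w} W156={q,r,s,t,u,w,y} W234={t,u,w} W235={q,s,t,u,w,y} W236={q,s,t,u,w,x,y} W245={t,u,w} W246={t,u,w} W256={q,r,s,t,u,w,y} W345={t,u,w} W346={t,u,w} W356={q,s,t,u,w,y} W456={t,u,w}
  W1234={t,u,w} W1235={q,s,t,u,w,y} W1236={q,s,t,u,w,x,y} W1245={t,u,w} W1246={t,u,w} W1256={q,r,s,t,u,w,y} W1345={t,u,w} W1346={t,u,w} W1356={q,s,t,u,w,y} W1456={t,u,w} W2345={t,u,w} W2346={t,u,w} W2356={q,s,t,u,w,y} W2456={t,u,w} W3456={t,u,w}
  W12345={t,u,w} W12346={t,u,w} W12356={q,s,t,u,w,y} W12456={t,u,w} W13456={t,u,w} W23456={t,u,w}
  W123456={t,u,w}
components per intersection:
  W1: {p,q,r,s,t,u,w,x,y} {v}
  W2: {q} {r,s,t,u,w} {v} {x,y}
  W3: {p,q,s,t,u,w,x,y}
  W4: {t,u,w}
  W5: {q} {r,s,t,u,w} {v} {y}
  W6: {p,q,r,s,t,u,w,x,y}
  W12: {q} {r,s,t,u,w} {v} {x,y}
  W13: {p,q,s,t,u,w,x,y}
  W14: {t,u,w}
  W15: {q} {r,s,t,u,w} {v} {y}
  W16: {p,q,r,s,t,u,w,x,y}
  W23: {q} {s,t,u,w} {x,y}
  W24: {t,u,w}
  W25: {q} {r,s,t,u,w} {v} {y}
  W26: {q} {r,s,t,u,w} {x,y}
  W34: {t,u,w}
  W35: {q} {s,t,u,w} {y}
  W36: {p,q,s,t,u,w,x,y}
  W45: {t,u,w}
  W46: {t,u,w}
  W56: {q} {r,s,t,u,w} {y}
  W123: {q} {s,t,u,w} {x,y}
  W124: {t,u,w}
  W125: {q} {r,s,t,u,w} {v} {y}
  W126: {q} {r,s,t,u,w} {x,y}
  W134: {t,u,w}
  W135: {q} {s,t,u,w} {y}
  W136: {p,q,s,t,u,w,x,y}
  W145: {t,u,w}
  W146: {t,u,w}
  W156: {q} {r,s,t,u,w} {y}
  W234: {t,u,w}
  W235: {q} {s,t,u,w} {y}
  W236: {q} {s,t,u,w} {x,y}
  W245: {t,u,w}
  W246: {t,u,w}
  W256: {q} {r,s,t,u,w} {y}
  W345: {t,u,w}
  W346: {t,u,w}
  W356: {q} {s,t,u,w} {y}
  W456: {t,u,w}
  W1234: {t,u,w}
  W1235: {q} {s,t,u,w} {y}
  W1236: {q} {s,t,u,w} {x,y}
  W1245: {t,u,w}
  W1246: {t,u,w}
  W1256: {q} {r,s,t,u,w} {y}
  W1345: {t,u,w}
  W1346: {t,u,w}
  W1356: {q} {s,t,u,w} {y}
  W1456: {t,u,w}
  W2345: {t,u,w}
  W2346: {t,u,w}
  W2356: {q} {s,t,u,w} {y}
  W2456: {t,u,w}
  W3456: {t,u,w}
  W12345: {t,u,w}
  W12346: {t,u,w}
  W12356: {q} {s,t,u,w} {y}
  W12456: {t,u,w}
  W13456: {t,u,w}
  W23456: {t,u,w}
  W123456: {t,u,w}
C dims 13,32,39,25; δ0: rk 11, SNF 1^11; δ1: rk 21, SNF 1^21; δ2: rk 18, SNF 1^18
Ȟ^0 = (13 − 11) − 0 = 2, so Ȟ^0 ≅ Z^2
Ȟ^1 = (32 − 21) − 11 = 0, so Ȟ^1 ≅ 0
Ȟ^2 = (39 − 18) − 21 = 0, so Ȟ^2 ≅ 0


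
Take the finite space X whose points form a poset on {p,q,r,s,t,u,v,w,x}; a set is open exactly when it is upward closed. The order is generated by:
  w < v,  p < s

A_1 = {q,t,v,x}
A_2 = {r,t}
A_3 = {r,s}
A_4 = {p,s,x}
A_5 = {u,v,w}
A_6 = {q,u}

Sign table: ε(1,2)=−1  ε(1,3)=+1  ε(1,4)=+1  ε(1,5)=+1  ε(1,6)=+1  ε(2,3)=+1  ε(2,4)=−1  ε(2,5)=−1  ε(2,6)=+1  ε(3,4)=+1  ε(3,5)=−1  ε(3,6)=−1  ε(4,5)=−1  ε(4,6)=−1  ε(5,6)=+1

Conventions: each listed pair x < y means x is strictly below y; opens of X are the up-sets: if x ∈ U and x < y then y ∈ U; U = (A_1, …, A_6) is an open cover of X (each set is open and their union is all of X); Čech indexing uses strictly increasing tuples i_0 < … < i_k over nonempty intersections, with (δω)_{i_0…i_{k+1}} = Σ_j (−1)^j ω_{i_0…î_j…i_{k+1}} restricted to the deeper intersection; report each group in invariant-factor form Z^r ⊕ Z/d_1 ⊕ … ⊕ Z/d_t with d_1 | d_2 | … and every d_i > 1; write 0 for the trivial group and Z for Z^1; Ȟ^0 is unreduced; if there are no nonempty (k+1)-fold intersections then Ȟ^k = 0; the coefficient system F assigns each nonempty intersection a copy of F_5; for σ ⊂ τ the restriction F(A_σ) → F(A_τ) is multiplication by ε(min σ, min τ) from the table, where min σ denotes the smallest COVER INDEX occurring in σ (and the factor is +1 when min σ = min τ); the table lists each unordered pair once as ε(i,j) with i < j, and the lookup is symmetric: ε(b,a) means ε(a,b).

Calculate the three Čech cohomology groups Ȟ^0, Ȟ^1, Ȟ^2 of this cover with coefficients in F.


nerve of the cover:
  A12={t} A14={x} A15={v} A16={q} A23={r} A34={s} A56={u}
C dims 6,7; δ0: rk_F5 6
Ȟ^0 = (6 − 6) − 0 = 0, so Ȟ^0 ≅ 0
Ȟ^1 = (7 − 0) − 6 = 1, so Ȟ^1 ≅ Z/5
Ȟ^2 = (0 − 0) − 0 = 0, so Ȟ^2 ≅ 0

Ȟ^0(U;F) ≅ 0,  Ȟ^1(U;F) ≅ Z/5,  Ȟ^2(U;F) ≅ 0


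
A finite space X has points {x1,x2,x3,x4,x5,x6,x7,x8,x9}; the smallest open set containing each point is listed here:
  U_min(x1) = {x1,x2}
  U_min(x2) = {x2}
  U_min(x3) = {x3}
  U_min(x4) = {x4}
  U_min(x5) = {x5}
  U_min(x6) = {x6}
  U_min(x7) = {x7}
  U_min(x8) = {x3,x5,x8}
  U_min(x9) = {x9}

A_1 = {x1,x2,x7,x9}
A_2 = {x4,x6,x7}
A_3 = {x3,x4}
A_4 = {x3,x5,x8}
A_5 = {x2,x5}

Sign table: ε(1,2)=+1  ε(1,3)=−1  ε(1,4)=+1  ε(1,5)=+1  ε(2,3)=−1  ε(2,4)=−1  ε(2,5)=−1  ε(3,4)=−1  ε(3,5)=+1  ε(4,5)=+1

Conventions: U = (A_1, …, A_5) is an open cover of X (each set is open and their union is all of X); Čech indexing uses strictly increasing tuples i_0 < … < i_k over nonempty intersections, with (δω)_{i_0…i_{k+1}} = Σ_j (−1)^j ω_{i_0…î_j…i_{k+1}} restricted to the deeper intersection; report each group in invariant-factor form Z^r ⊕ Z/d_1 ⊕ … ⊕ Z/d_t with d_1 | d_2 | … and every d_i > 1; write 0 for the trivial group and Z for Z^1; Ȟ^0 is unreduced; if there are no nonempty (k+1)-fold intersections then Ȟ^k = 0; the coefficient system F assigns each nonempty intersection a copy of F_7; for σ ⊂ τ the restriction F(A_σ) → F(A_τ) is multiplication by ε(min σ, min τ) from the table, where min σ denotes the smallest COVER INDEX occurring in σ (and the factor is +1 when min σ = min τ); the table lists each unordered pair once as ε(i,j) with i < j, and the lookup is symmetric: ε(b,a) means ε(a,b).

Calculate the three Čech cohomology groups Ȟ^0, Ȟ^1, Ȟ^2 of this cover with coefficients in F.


cover nerve:
  A12={x7} A15={x2} A23={x4} A34={x3} A45={x5}
C dims 5,5; δ0: rk_F7 4
Ȟ^0: (5−4)−0=1 ⇒ Z/7
Ȟ^1: (5−0)−4=1 ⇒ Z/7
Ȟ^2: (0−0)−0=0 ⇒ 0

Ȟ^0 = Z/7, Ȟ^1 = Z/7 and Ȟ^2 = 0


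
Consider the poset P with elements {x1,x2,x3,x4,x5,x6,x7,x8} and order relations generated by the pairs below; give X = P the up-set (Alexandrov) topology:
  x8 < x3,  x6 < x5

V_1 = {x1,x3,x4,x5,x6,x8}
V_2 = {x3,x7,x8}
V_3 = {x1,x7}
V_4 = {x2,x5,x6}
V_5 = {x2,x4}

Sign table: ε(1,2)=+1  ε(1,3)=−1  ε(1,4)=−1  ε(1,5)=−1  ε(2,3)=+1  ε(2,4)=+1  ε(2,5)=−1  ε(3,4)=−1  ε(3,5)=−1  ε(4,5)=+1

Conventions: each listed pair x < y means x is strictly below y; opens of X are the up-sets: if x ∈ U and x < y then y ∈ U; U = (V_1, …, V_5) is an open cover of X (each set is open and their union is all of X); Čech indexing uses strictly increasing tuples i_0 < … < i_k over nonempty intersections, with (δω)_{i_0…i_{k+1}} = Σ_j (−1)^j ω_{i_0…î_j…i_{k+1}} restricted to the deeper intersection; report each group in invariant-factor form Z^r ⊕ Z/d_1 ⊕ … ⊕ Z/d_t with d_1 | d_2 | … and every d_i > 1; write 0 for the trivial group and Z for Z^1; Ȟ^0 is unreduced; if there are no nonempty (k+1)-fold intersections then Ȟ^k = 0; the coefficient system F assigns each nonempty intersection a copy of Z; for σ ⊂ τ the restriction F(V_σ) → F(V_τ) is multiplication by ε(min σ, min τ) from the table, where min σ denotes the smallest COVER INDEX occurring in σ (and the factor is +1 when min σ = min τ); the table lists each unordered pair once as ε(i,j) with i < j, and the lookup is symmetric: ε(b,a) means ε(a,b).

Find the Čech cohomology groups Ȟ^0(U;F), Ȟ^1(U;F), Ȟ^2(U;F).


intersection data:
  V12={x3,x8} V13={x1} V14={x5,x6} V15={x4} V23={x7} V45={x2}
C dims 5,6; δ0: rk 5, SNF 1^4·2
Ȟ^0 = (5 − 5) − 0 = 0, so Ȟ^0 ≅ 0
Ȟ^1 = (6 − 0) − 5 = 1 plus torsion [2], so Ȟ^1 ≅ Z ⊕ Z/2
Ȟ^2 = (0 − 0) − 0 = 0, so Ȟ^2 ≅ 0

Ȟ^0 ≅ 0, Ȟ^1 ≅ Z ⊕ Z/2, Ȟ^2 ≅ 0


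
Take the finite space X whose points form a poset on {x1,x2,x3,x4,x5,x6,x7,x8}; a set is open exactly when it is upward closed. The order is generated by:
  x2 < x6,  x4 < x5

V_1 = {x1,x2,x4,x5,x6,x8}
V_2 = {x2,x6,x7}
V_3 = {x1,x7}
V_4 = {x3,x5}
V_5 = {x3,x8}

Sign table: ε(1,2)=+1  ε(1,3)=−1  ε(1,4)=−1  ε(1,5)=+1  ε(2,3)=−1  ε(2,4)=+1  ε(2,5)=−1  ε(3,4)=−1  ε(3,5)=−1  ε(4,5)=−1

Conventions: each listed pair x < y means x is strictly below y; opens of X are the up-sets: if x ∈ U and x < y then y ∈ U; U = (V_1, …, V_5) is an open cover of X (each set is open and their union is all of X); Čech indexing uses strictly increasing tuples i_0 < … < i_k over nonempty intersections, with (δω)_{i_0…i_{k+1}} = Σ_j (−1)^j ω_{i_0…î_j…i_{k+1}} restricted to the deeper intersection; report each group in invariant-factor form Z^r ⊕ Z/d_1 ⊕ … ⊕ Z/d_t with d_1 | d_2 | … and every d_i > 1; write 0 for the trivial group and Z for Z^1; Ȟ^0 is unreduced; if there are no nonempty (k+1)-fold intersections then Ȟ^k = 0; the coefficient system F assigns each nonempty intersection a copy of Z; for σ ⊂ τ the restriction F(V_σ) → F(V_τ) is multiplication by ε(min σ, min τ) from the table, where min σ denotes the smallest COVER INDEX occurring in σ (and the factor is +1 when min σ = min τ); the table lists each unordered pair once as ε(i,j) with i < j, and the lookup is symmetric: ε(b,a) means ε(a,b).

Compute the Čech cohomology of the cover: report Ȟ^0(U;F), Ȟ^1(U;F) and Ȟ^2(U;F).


Ȟ^0 = Z, Ȟ^1 = Z^2 and Ȟ^2 = 0

nerve of the cover:
  V12={x2,x6} V13={x1} V14={x5} V15={x8} V23={x7} V45={x3}
C dims 5,6; δ0: rk 4, SNF 1^4
Ȟ^0 = (5 − 4) − 0 = 1, so Ȟ^0 ≅ Z
Ȟ^1 = (6 − 0) − 4 = 2, so Ȟ^1 ≅ Z^2
Ȟ^2 = (0 − 0) − 0 = 0, so Ȟ^2 ≅ 0


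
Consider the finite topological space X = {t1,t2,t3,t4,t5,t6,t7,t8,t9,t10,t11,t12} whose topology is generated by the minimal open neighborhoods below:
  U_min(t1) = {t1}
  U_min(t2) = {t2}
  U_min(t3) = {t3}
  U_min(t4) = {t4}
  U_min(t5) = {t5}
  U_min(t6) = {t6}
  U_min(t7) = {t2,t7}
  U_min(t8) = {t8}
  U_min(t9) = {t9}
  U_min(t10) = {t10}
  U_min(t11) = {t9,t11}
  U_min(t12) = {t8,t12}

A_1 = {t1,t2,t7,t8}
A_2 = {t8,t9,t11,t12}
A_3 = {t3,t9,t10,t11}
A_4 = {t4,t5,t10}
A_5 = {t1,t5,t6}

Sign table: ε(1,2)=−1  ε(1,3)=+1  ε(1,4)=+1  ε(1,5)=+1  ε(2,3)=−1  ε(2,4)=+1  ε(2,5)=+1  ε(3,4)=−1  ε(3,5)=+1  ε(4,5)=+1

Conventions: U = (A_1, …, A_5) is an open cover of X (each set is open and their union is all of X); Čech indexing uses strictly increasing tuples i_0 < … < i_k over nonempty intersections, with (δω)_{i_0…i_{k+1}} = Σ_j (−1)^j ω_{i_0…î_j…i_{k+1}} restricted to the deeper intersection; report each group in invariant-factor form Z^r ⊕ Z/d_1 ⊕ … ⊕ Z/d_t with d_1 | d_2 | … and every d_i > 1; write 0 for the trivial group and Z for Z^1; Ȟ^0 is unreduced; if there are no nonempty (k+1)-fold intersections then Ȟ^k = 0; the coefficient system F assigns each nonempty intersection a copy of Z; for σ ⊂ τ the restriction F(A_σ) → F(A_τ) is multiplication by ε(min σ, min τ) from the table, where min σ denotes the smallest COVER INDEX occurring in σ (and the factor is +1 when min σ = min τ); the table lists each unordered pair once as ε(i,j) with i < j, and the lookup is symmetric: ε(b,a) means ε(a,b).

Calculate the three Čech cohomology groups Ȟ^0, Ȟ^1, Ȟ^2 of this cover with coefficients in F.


intersection data:
  A12={t8} A15={t1} A23={t9,t11} A34={t10} A45={t5}
C dims 5,5; δ0: rk 5, SNF 1^4·2
Ȟ^0 = (5 − 5) − 0 = 0, so Ȟ^0 ≅ 0
Ȟ^1 = (5 − 0) − 5 = 0 plus torsion [2], so Ȟ^1 ≅ Z/2
Ȟ^2 = (0 − 0) − 0 = 0, so Ȟ^2 ≅ 0

Ȟ^0(U;F) ≅ 0, Ȟ^1(U;F) ≅ Z/2 and Ȟ^2(U;F) ≅ 0


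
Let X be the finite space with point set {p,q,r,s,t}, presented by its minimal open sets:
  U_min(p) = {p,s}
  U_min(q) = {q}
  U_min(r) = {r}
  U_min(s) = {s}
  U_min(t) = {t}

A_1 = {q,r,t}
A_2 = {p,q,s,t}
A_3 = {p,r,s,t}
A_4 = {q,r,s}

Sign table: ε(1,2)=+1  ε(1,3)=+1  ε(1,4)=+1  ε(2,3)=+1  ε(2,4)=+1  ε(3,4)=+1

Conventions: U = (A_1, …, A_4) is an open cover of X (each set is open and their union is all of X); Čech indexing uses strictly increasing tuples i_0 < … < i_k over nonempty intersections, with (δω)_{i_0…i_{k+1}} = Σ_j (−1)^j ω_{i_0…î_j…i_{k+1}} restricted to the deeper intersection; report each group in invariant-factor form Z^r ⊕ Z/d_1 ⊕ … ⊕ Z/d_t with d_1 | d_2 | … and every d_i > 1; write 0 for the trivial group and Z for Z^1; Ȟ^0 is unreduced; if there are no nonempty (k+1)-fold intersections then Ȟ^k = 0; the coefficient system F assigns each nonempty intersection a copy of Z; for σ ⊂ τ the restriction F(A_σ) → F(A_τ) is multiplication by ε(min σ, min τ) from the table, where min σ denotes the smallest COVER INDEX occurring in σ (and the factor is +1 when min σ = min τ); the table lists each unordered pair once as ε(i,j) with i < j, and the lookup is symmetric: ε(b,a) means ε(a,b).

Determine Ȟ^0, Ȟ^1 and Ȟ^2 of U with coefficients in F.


intersection data:
  A12={q,t} A13={r,t} A14={q,r} A23={p,s,t} A24={q,s} A34={r,s}
  A123={t} A124={q} A134={r} A234={s}
C dims 4,6,4; δ0: rk 3, SNF 1^3; δ1: rk 3, SNF 1^3
Ȟ^0 = (4 − 3) − 0 = 1, so Ȟ^0 ≅ Z
Ȟ^1 = (6 − 3) − 3 = 0, so Ȟ^1 ≅ 0
Ȟ^2 = (4 − 0) − 3 = 1, so Ȟ^2 ≅ Z

Ȟ^0 = Z, Ȟ^1 = 0, Ȟ^2 = Z


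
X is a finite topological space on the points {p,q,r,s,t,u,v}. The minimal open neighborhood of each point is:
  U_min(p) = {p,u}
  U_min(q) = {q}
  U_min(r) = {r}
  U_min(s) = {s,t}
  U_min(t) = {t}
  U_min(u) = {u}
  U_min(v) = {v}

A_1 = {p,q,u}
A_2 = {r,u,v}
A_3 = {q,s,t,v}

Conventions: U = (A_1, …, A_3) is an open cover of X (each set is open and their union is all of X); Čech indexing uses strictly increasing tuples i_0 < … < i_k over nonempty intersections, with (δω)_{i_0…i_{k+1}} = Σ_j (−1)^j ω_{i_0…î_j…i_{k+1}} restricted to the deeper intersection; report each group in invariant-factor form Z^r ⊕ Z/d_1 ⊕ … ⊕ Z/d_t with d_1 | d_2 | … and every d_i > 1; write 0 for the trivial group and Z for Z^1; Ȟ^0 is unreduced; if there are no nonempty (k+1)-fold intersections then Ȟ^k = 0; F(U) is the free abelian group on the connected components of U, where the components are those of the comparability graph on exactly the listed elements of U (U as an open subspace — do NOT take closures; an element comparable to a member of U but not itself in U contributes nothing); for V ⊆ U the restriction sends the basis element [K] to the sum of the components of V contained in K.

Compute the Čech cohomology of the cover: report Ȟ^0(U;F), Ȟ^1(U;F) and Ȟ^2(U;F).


nerve simplices:
  A12={u} A13={q} A23={v}
components per intersection:
  A1: {p,u} {q}
  A2: {r} {u} {v}
  A3: {q} {s,t} {v}
  A12: {u}
  A13: {q}
  A23: {v}
C dims 8,3; δ0: rk 3, SNF 1^3
degree 0: 8−3−0 = 5 → Ȟ^0 ≅ Z^5
degree 1: 3−0−3 = 0 → Ȟ^1 ≅ 0
degree 2: 0−0−0 = 0 → Ȟ^2 ≅ 0

Ȟ^0 = Z^5,  Ȟ^1 = 0,  Ȟ^2 = 0


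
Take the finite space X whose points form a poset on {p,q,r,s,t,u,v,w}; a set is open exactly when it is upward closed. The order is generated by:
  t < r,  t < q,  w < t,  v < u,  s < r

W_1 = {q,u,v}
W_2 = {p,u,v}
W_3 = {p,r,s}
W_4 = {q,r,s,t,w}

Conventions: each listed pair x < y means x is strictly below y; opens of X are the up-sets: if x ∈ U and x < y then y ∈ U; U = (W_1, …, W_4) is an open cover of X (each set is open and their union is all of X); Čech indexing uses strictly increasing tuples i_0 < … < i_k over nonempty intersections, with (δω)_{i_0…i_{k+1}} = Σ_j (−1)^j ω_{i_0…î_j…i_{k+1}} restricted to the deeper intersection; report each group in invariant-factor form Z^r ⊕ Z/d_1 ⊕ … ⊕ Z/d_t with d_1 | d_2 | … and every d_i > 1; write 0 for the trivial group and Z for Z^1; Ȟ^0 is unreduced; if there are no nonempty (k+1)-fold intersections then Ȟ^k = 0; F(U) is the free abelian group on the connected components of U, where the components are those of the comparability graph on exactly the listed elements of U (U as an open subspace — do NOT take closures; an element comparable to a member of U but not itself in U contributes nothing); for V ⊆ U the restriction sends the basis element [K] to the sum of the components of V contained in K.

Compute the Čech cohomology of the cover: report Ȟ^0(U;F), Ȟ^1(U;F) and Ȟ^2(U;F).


nonempty intersections:
  W12={u,v} W14={q} W23={p} W34={r,s}
components per intersection:
  W1: {q} {u,v}
  W2: {p} {u,v}
  W3: {p} {r,s}
  W4: {q,r,s,t,w}
  W12: {u,v}
  W14: {q}
  W23: {p}
  W34: {r,s}
C dims 7,4; δ0: rk 4, SNF 1^4
Ȟ^0: (7−4)−0=3 ⇒ Z^3
Ȟ^1: (4−0)−4=0 ⇒ 0
Ȟ^2: (0−0)−0=0 ⇒ 0

Ȟ^0 ≅ Z^3, Ȟ^1 ≅ 0 and Ȟ^2 ≅ 0


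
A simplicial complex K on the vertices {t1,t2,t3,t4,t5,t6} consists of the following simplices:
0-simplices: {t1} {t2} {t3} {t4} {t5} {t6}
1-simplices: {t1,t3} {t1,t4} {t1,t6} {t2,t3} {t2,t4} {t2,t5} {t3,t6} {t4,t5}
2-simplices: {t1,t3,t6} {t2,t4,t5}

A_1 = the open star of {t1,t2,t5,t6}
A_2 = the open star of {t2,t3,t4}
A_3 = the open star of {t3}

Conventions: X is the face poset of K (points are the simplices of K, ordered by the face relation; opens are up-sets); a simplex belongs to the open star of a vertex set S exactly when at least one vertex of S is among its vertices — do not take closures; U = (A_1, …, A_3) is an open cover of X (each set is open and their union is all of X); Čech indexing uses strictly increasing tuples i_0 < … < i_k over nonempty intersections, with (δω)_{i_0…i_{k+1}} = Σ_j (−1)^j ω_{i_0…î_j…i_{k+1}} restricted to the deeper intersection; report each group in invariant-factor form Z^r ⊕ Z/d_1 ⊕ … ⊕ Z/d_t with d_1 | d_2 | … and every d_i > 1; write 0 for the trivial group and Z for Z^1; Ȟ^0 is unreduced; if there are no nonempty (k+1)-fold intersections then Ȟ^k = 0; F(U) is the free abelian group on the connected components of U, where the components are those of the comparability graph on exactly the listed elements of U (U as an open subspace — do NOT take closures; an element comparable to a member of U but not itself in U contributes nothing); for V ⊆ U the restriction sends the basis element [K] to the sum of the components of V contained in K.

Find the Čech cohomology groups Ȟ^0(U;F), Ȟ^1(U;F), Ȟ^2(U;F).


cover nerve:
  A1={{t1},{t2},{t5},{t6},{t1,t3},{t1,t4},{t1,t6},{t2,t3},{t2,t4},{t2,t5},{t3,t6},{t4,t5},{t1,t3,t6},{t2,t4,t5}} A2={{t2},{t3},{t4},{t1,t3},{t1,t4},{t2,t3},{t2,t4},{t2,t5},{t3,t6},{t4,t5},{t1,t3,t6},{t2,t4,t5}} A3={{t3},{t1,t3},{t2,t3},{t3,t6},{t1,t3,t6}}
  A12={{t2},{t1,t3},{t1,t4},{t2,t3},{t2,t4},{t2,t5},{t3,t6},{t4,t5},{t1,t3,t6},{t2,t4,t5}} A13={{t1,t3},{t2,t3},{t3,t6},{t1,t3,t6}} A23={{t3},{t1,t3},{t2,t3},{t3,t6},{t1,t3,t6}}
  A123={{t1,t3},{t2,t3},{t3,t6},{t1,t3,t6}}
components per intersection:
  A1: {{t1},{t6},{t1,t3},{t1,t4},{t1,t6},{t3,t6},{t1,t3,t6}} {{t2},{t5},{t2,t3},{t2,t4},{t2,t5},{t4,t5},{t2,t4,t5}}
  A2: {{t2},{t3},{t4},{t1,t3},{t1,t4},{t2,t3},{t2,t4},{t2,t5},{t3,t6},{t4,t5},{t1,t3,t6},{t2,t4,t5}}
  A3: {{t3},{t1,t3},{t2,t3},{t3,t6},{t1,t3,t6}}
  A12: {{t2},{t2,t3},{t2,t4},{t2,t5},{t4,t5},{t2,t4,t5}} {{t1,t3},{t3,t6},{t1,t3,t6}} {{t1,t4}}
  A13: {{t1,t3},{t3,t6},{t1,t3,t6}} {{t2,t3}}
  A23: {{t3},{t1,t3},{t2,t3},{t3,t6},{t1,t3,t6}}
  A123: {{t1,t3},{t3,t6},{t1,t3,t6}} {{t2,t3}}
C dims 4,6,2; δ0: rk 3, SNF 1^3; δ1: rk 2, SNF 1^2
Ȟ^0: (4−3)−0=1 ⇒ Z
Ȟ^1: (6−2)−3=1 ⇒ Z
Ȟ^2: (2−0)−2=0 ⇒ 0

Ȟ^0 ≅ Z, Ȟ^1 ≅ Z, Ȟ^2 ≅ 0
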